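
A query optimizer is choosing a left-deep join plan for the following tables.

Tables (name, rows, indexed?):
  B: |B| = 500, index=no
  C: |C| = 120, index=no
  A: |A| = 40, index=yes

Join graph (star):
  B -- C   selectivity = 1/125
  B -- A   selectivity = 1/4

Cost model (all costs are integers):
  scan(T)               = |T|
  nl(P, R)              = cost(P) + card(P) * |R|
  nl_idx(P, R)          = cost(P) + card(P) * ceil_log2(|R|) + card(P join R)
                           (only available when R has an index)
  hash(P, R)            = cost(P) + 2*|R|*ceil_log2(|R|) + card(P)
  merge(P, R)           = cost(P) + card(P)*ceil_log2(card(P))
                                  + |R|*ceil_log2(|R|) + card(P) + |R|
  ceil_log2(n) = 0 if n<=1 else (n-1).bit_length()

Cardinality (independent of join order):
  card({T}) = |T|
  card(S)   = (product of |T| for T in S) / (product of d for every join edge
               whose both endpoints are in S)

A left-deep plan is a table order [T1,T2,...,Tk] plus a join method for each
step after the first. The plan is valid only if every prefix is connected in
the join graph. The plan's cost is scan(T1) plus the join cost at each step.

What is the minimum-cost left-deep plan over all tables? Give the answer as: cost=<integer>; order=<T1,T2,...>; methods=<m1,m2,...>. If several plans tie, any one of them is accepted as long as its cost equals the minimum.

cost=3640; order=B,C,A; methods=hash,hash

Selinger DP (subsets sized 1..n):
  {B}: scan cost=500, card=500
  {C}: scan cost=120, card=120
  {A}: scan cost=40, card=40
  {BC}: card=480; try (C,hash)→2680, (B,merge)→6080, (C,merge)→6460, (B,hash)→9240, (B,nl)→60120, (C,nl)→60500; best=2680 via (C,hash)
  {AB}: card=5000; try (A,hash)→1480, (B,merge)→5320, (A,merge)→5780, (A,nl_idx)→8500, (B,hash)→9080, (B,nl)→20040 …(+1); best=1480 via (A,hash)
  {ABC}: card=4800; try (A,hash)→3640, (A,merge)→7760, (C,hash)→8160, (A,nl_idx)→10360, (A,nl)→21880, (C,merge)→72440 …(+1); best=3640 via (A,hash)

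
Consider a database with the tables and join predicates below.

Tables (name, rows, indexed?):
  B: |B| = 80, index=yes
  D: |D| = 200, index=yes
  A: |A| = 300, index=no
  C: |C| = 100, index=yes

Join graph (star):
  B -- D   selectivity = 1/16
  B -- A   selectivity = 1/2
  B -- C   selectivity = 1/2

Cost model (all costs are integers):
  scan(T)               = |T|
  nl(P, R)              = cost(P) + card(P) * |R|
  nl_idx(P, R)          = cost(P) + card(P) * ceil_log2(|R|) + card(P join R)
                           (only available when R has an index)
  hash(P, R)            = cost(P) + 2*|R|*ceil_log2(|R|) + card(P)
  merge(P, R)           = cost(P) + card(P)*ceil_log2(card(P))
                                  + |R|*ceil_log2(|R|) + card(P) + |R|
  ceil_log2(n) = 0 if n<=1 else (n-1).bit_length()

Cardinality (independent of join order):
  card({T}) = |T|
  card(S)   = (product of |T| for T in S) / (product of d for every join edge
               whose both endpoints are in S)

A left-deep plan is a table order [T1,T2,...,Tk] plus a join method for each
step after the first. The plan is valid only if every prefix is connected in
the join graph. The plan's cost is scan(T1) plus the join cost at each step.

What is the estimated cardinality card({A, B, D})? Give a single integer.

Tables in S: A(300), B(80), D(200)
Edges inside S: B-D(d=16), B-A(d=2)
numerator = 300 * 80 * 200 = 4800000
denominator = 16 * 2 = 32
card(S) = 4800000 / 32 = 150000

150000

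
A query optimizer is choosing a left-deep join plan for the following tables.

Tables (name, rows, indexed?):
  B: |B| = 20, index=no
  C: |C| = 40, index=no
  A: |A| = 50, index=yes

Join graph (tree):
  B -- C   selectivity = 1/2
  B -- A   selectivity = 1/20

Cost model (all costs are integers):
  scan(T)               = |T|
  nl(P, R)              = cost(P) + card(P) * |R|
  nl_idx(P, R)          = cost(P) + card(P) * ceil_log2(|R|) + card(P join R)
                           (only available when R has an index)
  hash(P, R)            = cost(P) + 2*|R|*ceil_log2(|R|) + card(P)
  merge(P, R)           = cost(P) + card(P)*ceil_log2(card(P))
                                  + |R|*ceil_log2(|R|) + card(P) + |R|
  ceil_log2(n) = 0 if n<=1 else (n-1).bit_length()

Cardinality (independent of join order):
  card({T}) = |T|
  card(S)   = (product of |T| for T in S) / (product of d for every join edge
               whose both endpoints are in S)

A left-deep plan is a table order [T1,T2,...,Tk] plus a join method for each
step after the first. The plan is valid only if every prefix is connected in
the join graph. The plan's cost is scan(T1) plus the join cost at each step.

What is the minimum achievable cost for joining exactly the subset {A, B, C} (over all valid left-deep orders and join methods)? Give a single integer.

720

Selinger DP over subsets of {A,B,C}:
  {B}: scan cost=20, card=20
  {C}: scan cost=40, card=40
  {A}: scan cost=50, card=50
  {BC}: card=400; try (B,hash)→280, (C,merge)→420, (B,merge)→440, (C,hash)→520, (C,nl)→820, (B,nl)→840; best=280 via (B,hash)
  {AB}: card=50; try (A,nl_idx)→190, (B,hash)→300, (A,merge)→490, (B,merge)→520, (A,hash)→640, (A,nl)→1020 …(+1); best=190 via (A,nl_idx)
  {ABC}: card=1000; try (C,hash)→720, (C,merge)→820, (A,hash)→1280, (C,nl)→2190, (A,nl_idx)→3680, (A,merge)→4630 …(+1); best=720 via (C,hash)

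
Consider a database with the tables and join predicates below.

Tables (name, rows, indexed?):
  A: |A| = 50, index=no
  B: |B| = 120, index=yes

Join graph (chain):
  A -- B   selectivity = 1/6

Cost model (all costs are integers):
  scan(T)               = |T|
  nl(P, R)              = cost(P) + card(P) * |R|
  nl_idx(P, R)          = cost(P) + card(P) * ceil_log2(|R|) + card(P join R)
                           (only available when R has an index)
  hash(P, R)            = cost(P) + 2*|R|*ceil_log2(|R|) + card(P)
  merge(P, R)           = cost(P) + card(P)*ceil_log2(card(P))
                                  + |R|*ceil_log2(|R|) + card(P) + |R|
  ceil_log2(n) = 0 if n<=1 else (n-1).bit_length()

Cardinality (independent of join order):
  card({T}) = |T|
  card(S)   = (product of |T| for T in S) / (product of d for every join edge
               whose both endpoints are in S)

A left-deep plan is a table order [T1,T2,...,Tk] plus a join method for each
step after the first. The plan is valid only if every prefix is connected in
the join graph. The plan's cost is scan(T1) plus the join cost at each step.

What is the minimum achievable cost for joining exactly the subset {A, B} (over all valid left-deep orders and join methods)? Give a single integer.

Selinger DP over subsets of {A,B}:
  {A}: scan cost=50, card=50
  {B}: scan cost=120, card=120
  {AB}: card=1000; try (A,hash)→840, (B,merge)→1360, (B,nl_idx)→1400, (A,merge)→1430, (B,hash)→1780, (B,nl)→6050 …(+1); best=840 via (A,hash)

840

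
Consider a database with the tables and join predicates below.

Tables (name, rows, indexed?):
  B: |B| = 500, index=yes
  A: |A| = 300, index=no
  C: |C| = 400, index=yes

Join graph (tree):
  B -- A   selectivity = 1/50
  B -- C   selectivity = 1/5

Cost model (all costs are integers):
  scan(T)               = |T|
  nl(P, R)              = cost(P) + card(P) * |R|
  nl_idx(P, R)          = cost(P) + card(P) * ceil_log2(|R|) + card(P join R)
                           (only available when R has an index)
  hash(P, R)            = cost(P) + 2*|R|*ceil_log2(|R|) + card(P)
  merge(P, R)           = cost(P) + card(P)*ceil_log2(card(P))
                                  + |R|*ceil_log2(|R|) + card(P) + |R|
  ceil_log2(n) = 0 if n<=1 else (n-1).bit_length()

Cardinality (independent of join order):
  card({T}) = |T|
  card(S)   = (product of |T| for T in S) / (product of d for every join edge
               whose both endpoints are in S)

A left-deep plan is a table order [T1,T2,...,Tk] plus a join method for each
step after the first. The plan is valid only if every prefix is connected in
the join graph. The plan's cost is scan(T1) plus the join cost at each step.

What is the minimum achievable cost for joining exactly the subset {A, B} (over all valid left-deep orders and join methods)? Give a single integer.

6000

Selinger DP over subsets of {A,B}:
  {B}: scan cost=500, card=500
  {A}: scan cost=300, card=300
  {AB}: card=3000; try (B,nl_idx)→6000, (A,hash)→6400, (B,merge)→8300, (A,merge)→8500, (B,hash)→9600, (B,nl)→150300 …(+1); best=6000 via (B,nl_idx)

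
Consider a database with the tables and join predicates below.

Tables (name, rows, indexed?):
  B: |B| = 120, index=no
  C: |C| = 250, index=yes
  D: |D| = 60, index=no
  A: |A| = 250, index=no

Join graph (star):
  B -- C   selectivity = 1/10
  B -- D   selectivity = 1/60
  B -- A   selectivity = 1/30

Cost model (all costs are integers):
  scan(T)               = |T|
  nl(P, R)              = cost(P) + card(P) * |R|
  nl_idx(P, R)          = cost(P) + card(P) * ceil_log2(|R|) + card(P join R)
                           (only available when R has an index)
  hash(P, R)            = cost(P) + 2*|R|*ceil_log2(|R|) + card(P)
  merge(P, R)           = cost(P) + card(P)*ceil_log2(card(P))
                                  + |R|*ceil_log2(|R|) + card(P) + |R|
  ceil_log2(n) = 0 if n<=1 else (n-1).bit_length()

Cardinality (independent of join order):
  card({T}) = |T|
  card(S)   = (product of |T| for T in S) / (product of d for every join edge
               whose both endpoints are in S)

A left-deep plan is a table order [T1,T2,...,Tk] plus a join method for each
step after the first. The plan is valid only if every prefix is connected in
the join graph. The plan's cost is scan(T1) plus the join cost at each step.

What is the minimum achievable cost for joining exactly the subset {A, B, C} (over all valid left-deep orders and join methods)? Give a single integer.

7180

Selinger DP over subsets of {A,B,C}:
  {B}: scan cost=120, card=120
  {C}: scan cost=250, card=250
  {A}: scan cost=250, card=250
  {BC}: card=3000; try (B,hash)→2180, (C,merge)→3330, (B,merge)→3460, (C,nl_idx)→4080, (C,hash)→4240, (C,nl)→30120 …(+1); best=2180 via (B,hash)
  {AB}: card=1000; try (B,hash)→2180, (A,merge)→3330, (B,merge)→3460, (A,hash)→4240, (A,nl)→30120, (B,nl)→30250; best=2180 via (B,hash)
  {ABC}: card=25000; try (C,hash)→7180, (A,hash)→9180, (C,merge)→15430, (C,nl_idx)→35180, (A,merge)→43430, (C,nl)→252180 …(+1); best=7180 via (C,hash)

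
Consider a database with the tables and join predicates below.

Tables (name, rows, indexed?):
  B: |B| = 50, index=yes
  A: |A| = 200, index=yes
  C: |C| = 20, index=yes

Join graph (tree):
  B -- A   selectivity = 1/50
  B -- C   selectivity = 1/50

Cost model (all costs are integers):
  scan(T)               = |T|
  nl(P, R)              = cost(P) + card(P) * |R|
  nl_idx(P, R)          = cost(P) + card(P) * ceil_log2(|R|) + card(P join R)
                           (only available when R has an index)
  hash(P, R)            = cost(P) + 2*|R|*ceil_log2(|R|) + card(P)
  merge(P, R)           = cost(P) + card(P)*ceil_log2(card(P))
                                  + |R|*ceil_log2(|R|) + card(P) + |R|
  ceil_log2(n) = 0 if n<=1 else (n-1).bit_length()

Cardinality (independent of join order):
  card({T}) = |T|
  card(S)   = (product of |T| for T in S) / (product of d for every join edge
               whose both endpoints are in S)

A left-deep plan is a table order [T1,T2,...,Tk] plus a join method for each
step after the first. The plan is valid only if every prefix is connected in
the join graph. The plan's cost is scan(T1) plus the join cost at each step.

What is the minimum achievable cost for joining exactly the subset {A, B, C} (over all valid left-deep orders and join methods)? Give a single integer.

Selinger DP over subsets of {A,B,C}:
  {B}: scan cost=50, card=50
  {A}: scan cost=200, card=200
  {C}: scan cost=20, card=20
  {AB}: card=200; try (A,nl_idx)→650, (B,hash)→1000, (B,nl_idx)→1600, (A,merge)→2200, (B,merge)→2350, (A,hash)→3300 …(+2); best=650 via (A,nl_idx)
  {BC}: card=20; try (B,nl_idx)→160, (C,hash)→300, (C,nl_idx)→320, (B,merge)→490, (C,merge)→520, (B,hash)→640 …(+2); best=160 via (B,nl_idx)
  {ABC}: card=80; try (A,nl_idx)→400, (C,hash)→1050, (C,nl_idx)→1730, (A,merge)→2080, (C,merge)→2570, (A,hash)→3380 …(+2); best=400 via (A,nl_idx)

400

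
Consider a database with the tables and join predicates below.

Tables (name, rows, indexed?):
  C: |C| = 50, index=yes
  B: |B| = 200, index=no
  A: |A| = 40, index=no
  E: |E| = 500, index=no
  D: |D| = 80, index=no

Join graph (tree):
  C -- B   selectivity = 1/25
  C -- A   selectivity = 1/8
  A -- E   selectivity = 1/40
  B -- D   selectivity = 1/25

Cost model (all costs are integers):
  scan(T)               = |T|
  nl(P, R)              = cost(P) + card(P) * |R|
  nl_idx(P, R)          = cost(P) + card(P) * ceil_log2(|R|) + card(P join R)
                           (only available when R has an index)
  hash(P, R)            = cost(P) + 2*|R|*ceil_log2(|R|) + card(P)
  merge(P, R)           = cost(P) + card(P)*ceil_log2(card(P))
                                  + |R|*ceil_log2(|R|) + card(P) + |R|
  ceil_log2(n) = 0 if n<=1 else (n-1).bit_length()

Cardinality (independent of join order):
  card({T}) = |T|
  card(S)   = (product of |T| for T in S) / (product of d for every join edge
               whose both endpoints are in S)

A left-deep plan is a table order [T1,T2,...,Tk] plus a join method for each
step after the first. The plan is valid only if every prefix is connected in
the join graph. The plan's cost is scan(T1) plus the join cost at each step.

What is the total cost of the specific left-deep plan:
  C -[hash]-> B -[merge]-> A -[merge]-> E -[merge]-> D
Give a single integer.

step 1: scan C: cost=50, card=50
step 2: join B via hash
    card(P join B) = 50*200/(25) = 400
    cost = 50 + 2*200*8 + 50 = 3300
step 3: join A via merge
    card(P join A) = 400*40/(8) = 2000
    cost = 3300 + 400*9 + 40*6 + 400 + 40 = 7580
step 4: join E via merge
    card(P join E) = 2000*500/(40) = 25000
    cost = 7580 + 2000*11 + 500*9 + 2000 + 500 = 36580
step 5: join D via merge
    card(P join D) = 25000*80/(25) = 80000
    cost = 36580 + 25000*15 + 80*7 + 25000 + 80 = 437220

437220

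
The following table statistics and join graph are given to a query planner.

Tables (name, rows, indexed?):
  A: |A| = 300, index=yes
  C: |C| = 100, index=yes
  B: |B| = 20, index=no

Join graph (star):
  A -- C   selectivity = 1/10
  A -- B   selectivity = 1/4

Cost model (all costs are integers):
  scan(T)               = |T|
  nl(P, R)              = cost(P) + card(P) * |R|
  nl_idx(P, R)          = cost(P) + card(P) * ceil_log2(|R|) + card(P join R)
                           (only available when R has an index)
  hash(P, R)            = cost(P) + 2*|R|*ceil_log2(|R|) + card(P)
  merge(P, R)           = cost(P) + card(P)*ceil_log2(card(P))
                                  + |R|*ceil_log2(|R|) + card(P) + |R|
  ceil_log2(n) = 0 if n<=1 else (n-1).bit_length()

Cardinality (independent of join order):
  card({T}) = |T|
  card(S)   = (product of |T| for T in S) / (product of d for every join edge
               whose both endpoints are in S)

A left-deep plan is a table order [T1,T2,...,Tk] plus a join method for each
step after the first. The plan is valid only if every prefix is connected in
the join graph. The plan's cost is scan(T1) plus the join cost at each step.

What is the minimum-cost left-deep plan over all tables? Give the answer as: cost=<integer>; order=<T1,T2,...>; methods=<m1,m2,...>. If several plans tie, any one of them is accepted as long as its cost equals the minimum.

cost=3700; order=A,B,C; methods=hash,hash

Selinger DP (subsets sized 1..n):
  {A}: scan cost=300, card=300
  {C}: scan cost=100, card=100
  {B}: scan cost=20, card=20
  {AC}: card=3000; try (C,hash)→2000, (A,merge)→3900, (A,nl_idx)→4000, (C,merge)→4100, (C,nl_idx)→5400, (A,hash)→5600 …(+2); best=2000 via (C,hash)
  {AB}: card=1500; try (B,hash)→800, (A,nl_idx)→1700, (A,merge)→3140, (B,merge)→3420, (A,hash)→5440, (A,nl)→6020 …(+1); best=800 via (B,hash)
  {ABC}: card=15000; try (C,hash)→3700, (B,hash)→5200, (C,merge)→19600, (C,nl_idx)→26300, (B,merge)→41120, (B,nl)→62000 …(+1); best=3700 via (C,hash)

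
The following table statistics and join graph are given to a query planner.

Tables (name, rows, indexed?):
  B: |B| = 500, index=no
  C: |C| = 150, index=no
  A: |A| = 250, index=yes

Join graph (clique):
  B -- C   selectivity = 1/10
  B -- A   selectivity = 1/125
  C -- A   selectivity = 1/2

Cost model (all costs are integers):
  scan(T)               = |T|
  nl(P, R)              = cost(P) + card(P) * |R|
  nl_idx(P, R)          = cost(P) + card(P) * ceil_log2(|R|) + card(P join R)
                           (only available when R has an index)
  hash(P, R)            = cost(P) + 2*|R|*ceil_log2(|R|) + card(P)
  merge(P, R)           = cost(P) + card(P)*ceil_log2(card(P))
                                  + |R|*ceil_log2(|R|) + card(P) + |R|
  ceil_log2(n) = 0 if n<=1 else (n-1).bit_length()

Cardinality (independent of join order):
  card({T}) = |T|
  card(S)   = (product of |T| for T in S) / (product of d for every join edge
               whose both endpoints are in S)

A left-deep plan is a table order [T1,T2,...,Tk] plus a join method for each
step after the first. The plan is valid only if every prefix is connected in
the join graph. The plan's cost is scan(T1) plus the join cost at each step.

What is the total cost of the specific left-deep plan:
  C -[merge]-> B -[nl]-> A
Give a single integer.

1881500

step 1: scan C: cost=150, card=150
step 2: join B via merge
    card(P join B) = 150*500/(10) = 7500
    cost = 150 + 150*8 + 500*9 + 150 + 500 = 6500
step 3: join A via nl
    card(P join A) = 7500*250/(125*2) = 7500
    cost = 6500 + 7500*250 = 1881500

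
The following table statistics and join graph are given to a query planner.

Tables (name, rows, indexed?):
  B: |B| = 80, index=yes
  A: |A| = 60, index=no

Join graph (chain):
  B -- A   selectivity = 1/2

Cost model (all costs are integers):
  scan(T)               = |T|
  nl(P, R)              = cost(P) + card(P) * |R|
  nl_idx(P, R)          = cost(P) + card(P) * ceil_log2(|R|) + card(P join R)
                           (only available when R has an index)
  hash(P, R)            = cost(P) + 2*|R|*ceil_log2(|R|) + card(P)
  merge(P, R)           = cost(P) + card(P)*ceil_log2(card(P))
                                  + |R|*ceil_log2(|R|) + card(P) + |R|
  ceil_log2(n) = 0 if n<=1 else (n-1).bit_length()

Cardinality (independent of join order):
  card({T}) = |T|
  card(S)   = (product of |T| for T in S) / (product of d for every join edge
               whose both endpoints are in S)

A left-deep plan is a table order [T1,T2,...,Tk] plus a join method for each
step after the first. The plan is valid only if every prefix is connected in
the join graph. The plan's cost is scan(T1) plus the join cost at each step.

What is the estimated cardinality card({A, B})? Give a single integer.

2400

Tables in S: A(60), B(80)
Edges inside S: B-A(d=2)
numerator = 60 * 80 = 4800
denominator = 2 = 2
card(S) = 4800 / 2 = 2400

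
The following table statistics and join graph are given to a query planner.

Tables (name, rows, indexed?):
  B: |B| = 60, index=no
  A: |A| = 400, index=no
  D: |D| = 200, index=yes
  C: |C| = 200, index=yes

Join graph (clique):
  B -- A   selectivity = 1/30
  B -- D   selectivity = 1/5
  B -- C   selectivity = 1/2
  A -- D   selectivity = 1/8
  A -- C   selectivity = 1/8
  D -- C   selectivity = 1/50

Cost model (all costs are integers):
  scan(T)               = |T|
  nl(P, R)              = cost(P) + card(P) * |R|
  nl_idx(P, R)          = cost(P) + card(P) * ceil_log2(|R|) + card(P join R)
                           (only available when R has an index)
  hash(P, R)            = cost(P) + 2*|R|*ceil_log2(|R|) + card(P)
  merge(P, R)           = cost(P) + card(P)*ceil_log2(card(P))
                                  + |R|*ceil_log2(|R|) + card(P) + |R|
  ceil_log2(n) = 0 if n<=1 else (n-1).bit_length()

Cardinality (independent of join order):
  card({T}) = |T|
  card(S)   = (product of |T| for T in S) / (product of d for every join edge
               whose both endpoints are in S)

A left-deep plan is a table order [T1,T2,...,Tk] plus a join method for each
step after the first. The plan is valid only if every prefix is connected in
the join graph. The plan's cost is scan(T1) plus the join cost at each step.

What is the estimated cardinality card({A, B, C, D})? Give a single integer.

1000

Tables in S: A(400), B(60), C(200), D(200)
Edges inside S: B-A(d=30), B-D(d=5), B-C(d=2), A-D(d=8), A-C(d=8), D-C(d=50)
numerator = 400 * 60 * 200 * 200 = 960000000
denominator = 30 * 5 * 2 * 8 * 8 * 50 = 960000
card(S) = 960000000 / 960000 = 1000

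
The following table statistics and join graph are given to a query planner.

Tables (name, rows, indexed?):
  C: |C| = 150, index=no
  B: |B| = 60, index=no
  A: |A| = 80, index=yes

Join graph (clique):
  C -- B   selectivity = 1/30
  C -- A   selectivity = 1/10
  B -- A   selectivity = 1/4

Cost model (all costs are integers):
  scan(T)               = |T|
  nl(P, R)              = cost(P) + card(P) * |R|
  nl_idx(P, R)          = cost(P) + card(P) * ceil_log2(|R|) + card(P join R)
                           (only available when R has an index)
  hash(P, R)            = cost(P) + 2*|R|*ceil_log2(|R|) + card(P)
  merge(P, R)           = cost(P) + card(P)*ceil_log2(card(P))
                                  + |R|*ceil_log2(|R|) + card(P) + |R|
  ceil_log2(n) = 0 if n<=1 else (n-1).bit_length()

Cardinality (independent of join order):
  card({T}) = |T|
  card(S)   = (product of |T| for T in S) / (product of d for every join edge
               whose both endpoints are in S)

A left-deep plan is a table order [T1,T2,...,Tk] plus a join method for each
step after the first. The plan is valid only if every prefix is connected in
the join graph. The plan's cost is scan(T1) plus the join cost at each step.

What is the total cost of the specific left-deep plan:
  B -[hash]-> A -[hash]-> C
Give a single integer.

step 1: scan B: cost=60, card=60
step 2: join A via hash
    card(P join A) = 60*80/(4) = 1200
    cost = 60 + 2*80*7 + 60 = 1240
step 3: join C via hash
    card(P join C) = 1200*150/(30*10) = 600
    cost = 1240 + 2*150*8 + 1200 = 4840

4840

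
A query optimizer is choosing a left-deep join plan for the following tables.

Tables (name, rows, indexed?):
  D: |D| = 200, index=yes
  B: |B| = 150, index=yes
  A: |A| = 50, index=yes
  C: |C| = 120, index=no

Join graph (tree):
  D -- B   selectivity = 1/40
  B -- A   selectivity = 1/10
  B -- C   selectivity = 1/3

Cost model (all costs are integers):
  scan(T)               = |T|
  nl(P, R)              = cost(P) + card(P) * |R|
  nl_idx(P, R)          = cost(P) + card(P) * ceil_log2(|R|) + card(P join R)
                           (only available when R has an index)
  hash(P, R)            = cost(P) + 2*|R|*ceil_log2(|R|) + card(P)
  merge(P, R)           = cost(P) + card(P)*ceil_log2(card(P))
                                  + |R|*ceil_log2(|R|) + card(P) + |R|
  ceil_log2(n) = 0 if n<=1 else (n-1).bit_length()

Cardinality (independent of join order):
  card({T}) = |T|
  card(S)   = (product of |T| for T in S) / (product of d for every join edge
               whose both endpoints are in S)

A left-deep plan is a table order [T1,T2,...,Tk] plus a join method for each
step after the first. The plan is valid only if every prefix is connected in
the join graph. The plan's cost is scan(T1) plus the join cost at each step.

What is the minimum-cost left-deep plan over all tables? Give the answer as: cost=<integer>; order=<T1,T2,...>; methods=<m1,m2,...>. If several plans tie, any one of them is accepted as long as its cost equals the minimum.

cost=8880; order=B,D,A,C; methods=nl_idx,hash,hash

Selinger DP (subsets sized 1..n):
  {D}: scan cost=200, card=200
  {B}: scan cost=150, card=150
  {A}: scan cost=50, card=50
  {C}: scan cost=120, card=120
  {BD}: card=750; try (D,nl_idx)→2100, (B,nl_idx)→2550, (B,hash)→2800, (D,merge)→3300, (B,merge)→3350, (D,hash)→3500 …(+2); best=2100 via (D,nl_idx)
  {AB}: card=750; try (A,hash)→900, (B,nl_idx)→1200, (B,merge)→1750, (A,nl_idx)→1800, (A,merge)→1850, (B,hash)→2500 …(+2); best=900 via (A,hash)
  {BC}: card=6000; try (C,hash)→1980, (B,merge)→2430, (C,merge)→2460, (B,hash)→2640, (B,nl_idx)→7080, (B,nl)→18120 …(+1); best=1980 via (C,hash)
  {ABD}: card=3750; try (A,hash)→3450, (D,hash)→4850, (A,nl_idx)→10350, (D,nl_idx)→10650, (A,merge)→10700, (D,merge)→10950 …(+2); best=3450 via (A,hash)
  {BCD}: card=30000; try (C,hash)→4530, (D,hash)→11180, (C,merge)→11310, (D,nl_idx)→79980, (D,merge)→87780, (C,nl)→92100 …(+1); best=4530 via (C,hash)
  {ABC}: card=30000; try (C,hash)→3330, (A,hash)→8580, (C,merge)→10110, (A,nl_idx)→67980, (A,merge)→86330, (C,nl)→90900 …(+1); best=3330 via (C,hash)
  {ABCD}: card=150000; try (C,hash)→8880, (A,hash)→35130, (D,hash)→36530, (C,merge)→53160, (A,nl_idx)→334530, (D,nl_idx)→393330 …(+5); best=8880 via (C,hash)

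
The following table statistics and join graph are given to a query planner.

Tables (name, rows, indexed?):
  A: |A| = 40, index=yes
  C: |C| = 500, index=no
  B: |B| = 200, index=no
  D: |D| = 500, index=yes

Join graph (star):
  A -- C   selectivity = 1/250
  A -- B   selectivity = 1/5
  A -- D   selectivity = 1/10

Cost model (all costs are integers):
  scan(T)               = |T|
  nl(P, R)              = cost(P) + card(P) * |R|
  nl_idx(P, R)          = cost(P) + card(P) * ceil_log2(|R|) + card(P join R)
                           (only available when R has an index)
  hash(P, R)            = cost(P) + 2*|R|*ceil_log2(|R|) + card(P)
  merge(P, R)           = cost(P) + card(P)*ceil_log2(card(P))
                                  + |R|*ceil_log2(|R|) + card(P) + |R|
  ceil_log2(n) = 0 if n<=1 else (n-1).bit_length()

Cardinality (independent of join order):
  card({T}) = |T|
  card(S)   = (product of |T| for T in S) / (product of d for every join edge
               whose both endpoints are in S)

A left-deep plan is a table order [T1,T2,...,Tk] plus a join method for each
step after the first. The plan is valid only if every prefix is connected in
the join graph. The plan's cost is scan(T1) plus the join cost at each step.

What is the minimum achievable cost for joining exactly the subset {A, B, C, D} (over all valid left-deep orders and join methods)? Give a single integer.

13400

Selinger DP over subsets of {A,B,C,D}:
  {A}: scan cost=40, card=40
  {C}: scan cost=500, card=500
  {B}: scan cost=200, card=200
  {D}: scan cost=500, card=500
  {AC}: card=80; try (A,hash)→1480, (A,nl_idx)→3580, (C,merge)→5320, (A,merge)→5780, (C,hash)→9080, (C,nl)→20040 …(+1); best=1480 via (A,hash)
  {AB}: card=1600; try (A,hash)→880, (B,merge)→2120, (A,merge)→2280, (A,nl_idx)→3000, (B,hash)→3280, (B,nl)→8040 …(+1); best=880 via (A,hash)
  {AD}: card=2000; try (A,hash)→1480, (D,nl_idx)→2400, (D,merge)→5320, (A,nl_idx)→5500, (A,merge)→5780, (D,hash)→9080 …(+2); best=1480 via (A,hash)
  {ABC}: card=3200; try (B,merge)→3920, (B,hash)→4760, (C,hash)→11480, (B,nl)→17480, (C,merge)→25080, (C,nl)→800880; best=3920 via (B,merge)
  {ACD}: card=4000; try (D,nl_idx)→6200, (D,merge)→7120, (D,hash)→10560, (C,hash)→12480, (C,merge)→30480, (D,nl)→41480 …(+1); best=6200 via (D,nl_idx)
  {ABD}: card=80000; try (B,hash)→6680, (D,hash)→11480, (D,merge)→25080, (B,merge)→27280, (D,nl_idx)→95280, (B,nl)→401480 …(+1); best=6680 via (B,hash)
  {ABCD}: card=160000; try (B,hash)→13400, (D,hash)→16120, (D,merge)→50520, (B,merge)→60000, (C,hash)→95680, (D,nl_idx)→192720 …(+4); best=13400 via (B,hash)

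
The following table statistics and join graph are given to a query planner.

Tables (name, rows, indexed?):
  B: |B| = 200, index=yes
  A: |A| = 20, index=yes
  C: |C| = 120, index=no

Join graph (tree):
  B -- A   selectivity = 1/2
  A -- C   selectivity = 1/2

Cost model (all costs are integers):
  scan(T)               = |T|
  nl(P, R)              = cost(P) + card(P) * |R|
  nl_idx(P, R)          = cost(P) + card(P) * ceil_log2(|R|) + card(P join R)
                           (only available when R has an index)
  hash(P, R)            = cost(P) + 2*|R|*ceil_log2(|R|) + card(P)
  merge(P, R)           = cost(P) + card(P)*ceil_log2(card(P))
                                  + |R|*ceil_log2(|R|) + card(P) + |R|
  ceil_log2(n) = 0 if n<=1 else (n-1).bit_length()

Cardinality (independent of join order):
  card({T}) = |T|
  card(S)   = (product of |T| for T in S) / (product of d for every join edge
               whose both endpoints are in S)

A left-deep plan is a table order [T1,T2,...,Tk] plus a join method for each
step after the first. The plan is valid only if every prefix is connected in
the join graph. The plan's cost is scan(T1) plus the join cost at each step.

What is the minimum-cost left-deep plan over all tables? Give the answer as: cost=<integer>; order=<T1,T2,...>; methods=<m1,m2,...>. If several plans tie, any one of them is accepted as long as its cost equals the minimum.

Selinger DP (subsets sized 1..n):
  {B}: scan cost=200, card=200
  {A}: scan cost=20, card=20
  {C}: scan cost=120, card=120
  {AB}: card=2000; try (A,hash)→600, (B,merge)→1940, (A,merge)→2120, (B,nl_idx)→2180, (A,nl_idx)→3200, (B,hash)→3240 …(+2); best=600 via (A,hash)
  {AC}: card=1200; try (A,hash)→440, (C,merge)→1100, (A,merge)→1200, (C,hash)→1720, (A,nl_idx)→1920, (C,nl)→2420 …(+1); best=440 via (A,hash)
  {ABC}: card=120000; try (C,hash)→4280, (B,hash)→4840, (B,merge)→16640, (C,merge)→25560, (B,nl_idx)→130040, (B,nl)→240440 …(+1); best=4280 via (C,hash)

cost=4280; order=B,A,C; methods=hash,hash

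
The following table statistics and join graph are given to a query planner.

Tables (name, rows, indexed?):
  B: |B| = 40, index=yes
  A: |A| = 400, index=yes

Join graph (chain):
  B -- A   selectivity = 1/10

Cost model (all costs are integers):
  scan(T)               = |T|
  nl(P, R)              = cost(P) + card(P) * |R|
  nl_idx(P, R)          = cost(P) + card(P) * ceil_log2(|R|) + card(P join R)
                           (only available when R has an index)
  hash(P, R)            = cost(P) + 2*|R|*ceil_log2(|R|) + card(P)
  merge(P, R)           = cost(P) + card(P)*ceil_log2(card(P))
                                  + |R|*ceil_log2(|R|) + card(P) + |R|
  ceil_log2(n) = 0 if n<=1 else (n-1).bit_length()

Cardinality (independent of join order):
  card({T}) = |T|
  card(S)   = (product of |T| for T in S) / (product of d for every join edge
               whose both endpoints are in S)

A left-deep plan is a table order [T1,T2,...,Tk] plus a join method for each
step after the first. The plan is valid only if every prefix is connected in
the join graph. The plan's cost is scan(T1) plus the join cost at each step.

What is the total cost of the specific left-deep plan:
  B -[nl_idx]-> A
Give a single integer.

2000

step 1: scan B: cost=40, card=40
step 2: join A via nl_idx
    card(P join A) = 40*400/(10) = 1600
    cost = 40 + 40*9 + 1600 = 2000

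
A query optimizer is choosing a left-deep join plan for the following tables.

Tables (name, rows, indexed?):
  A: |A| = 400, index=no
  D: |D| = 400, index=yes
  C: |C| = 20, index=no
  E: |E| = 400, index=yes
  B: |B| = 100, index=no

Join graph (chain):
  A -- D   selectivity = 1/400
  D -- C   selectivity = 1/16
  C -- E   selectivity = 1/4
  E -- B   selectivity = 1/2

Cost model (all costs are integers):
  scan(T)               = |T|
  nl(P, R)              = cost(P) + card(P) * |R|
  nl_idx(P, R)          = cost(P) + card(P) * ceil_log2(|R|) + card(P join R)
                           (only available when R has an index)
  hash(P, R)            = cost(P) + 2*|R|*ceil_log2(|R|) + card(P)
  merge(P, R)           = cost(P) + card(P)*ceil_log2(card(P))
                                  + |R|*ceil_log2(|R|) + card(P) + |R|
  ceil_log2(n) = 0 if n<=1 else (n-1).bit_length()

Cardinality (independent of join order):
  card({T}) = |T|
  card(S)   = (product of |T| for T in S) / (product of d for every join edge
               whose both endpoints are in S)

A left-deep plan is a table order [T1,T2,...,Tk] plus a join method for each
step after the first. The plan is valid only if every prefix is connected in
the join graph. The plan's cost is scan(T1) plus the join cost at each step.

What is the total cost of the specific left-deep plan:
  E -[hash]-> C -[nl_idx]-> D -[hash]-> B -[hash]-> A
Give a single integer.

step 1: scan E: cost=400, card=400
step 2: join C via hash
    card(P join C) = 400*20/(4) = 2000
    cost = 400 + 2*20*5 + 400 = 1000
step 3: join D via nl_idx
    card(P join D) = 2000*400/(16) = 50000
    cost = 1000 + 2000*9 + 50000 = 69000
step 4: join B via hash
    card(P join B) = 50000*100/(2) = 2500000
    cost = 69000 + 2*100*7 + 50000 = 120400
step 5: join A via hash
    card(P join A) = 2500000*400/(400) = 2500000
    cost = 120400 + 2*400*9 + 2500000 = 2627600

2627600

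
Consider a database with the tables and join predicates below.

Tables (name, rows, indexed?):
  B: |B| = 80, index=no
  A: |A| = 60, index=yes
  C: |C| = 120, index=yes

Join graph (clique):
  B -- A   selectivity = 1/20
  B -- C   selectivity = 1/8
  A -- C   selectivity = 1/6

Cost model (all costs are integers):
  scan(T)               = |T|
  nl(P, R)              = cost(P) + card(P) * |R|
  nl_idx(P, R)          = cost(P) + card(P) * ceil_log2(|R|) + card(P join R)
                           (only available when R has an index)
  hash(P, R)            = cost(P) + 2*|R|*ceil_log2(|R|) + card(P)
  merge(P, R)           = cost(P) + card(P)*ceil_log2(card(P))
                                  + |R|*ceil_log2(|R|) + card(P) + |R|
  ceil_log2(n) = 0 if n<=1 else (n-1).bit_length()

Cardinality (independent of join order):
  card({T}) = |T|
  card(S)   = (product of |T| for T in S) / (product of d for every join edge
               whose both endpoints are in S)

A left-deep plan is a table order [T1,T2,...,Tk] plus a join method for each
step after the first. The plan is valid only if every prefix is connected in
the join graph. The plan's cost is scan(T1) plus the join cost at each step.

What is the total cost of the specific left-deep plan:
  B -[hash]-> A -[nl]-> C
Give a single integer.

step 1: scan B: cost=80, card=80
step 2: join A via hash
    card(P join A) = 80*60/(20) = 240
    cost = 80 + 2*60*6 + 80 = 880
step 3: join C via nl
    card(P join C) = 240*120/(8*6) = 600
    cost = 880 + 240*120 = 29680

29680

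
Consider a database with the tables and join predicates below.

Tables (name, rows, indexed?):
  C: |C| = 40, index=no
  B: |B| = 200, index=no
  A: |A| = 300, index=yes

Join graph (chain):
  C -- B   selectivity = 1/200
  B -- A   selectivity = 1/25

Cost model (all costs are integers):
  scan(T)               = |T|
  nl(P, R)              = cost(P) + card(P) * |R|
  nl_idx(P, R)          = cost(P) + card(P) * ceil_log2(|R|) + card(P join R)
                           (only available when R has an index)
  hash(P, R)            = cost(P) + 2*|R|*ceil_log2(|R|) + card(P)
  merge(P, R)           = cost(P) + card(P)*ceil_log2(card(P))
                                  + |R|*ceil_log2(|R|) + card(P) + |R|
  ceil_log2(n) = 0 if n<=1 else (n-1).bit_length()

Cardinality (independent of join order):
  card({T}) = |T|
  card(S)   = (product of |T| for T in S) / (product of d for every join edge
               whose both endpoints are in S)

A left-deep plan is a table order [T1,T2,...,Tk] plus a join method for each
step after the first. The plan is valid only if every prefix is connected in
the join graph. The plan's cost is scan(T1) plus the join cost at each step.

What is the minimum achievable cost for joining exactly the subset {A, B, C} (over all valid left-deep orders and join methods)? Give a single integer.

1720

Selinger DP over subsets of {A,B,C}:
  {C}: scan cost=40, card=40
  {B}: scan cost=200, card=200
  {A}: scan cost=300, card=300
  {BC}: card=40; try (C,hash)→880, (B,merge)→2120, (C,merge)→2280, (B,hash)→3280, (B,nl)→8040, (C,nl)→8200; best=880 via (C,hash)
  {AB}: card=2400; try (B,hash)→3800, (A,nl_idx)→4400, (A,merge)→5000, (B,merge)→5100, (A,hash)→5800, (A,nl)→60200 …(+1); best=3800 via (B,hash)
  {ABC}: card=480; try (A,nl_idx)→1720, (A,merge)→4160, (A,hash)→6320, (C,hash)→6680, (A,nl)→12880, (C,merge)→35280 …(+1); best=1720 via (A,nl_idx)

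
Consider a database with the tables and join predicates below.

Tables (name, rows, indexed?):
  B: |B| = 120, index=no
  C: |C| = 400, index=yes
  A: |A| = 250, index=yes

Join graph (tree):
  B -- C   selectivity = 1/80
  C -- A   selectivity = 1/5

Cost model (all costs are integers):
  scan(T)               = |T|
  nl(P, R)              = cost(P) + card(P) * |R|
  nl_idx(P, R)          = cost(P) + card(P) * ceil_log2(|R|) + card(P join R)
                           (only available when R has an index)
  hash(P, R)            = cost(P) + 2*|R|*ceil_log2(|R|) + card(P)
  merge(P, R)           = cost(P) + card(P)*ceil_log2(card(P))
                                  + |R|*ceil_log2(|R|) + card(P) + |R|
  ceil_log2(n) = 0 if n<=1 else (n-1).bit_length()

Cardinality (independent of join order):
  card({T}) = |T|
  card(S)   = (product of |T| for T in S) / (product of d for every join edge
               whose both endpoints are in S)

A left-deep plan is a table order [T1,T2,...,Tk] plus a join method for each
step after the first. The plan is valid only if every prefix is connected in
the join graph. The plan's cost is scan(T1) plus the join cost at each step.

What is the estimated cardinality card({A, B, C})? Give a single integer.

Tables in S: A(250), B(120), C(400)
Edges inside S: B-C(d=80), C-A(d=5)
numerator = 250 * 120 * 400 = 12000000
denominator = 80 * 5 = 400
card(S) = 12000000 / 400 = 30000

30000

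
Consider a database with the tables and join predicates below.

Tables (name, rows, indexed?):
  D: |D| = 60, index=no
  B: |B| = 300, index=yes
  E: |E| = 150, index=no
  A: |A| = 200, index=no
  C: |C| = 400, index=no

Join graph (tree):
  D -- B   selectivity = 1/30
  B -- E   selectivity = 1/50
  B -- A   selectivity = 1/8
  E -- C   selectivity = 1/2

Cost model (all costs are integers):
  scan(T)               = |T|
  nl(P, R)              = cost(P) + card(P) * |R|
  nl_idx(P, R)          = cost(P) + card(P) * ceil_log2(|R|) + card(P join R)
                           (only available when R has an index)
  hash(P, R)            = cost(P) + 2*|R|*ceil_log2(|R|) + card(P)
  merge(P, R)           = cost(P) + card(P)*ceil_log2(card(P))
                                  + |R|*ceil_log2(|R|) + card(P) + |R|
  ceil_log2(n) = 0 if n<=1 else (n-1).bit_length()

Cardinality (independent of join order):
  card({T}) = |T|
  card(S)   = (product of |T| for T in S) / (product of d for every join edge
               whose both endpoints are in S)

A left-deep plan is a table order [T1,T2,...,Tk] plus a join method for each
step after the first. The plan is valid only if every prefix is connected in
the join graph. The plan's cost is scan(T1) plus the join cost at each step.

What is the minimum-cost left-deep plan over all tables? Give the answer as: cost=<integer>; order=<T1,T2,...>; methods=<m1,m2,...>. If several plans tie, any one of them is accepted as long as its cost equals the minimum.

Selinger DP (subsets sized 1..n):
  {D}: scan cost=60, card=60
  {B}: scan cost=300, card=300
  {E}: scan cost=150, card=150
  {A}: scan cost=200, card=200
  {C}: scan cost=400, card=400
  {BD}: card=600; try (B,nl_idx)→1200, (D,hash)→1320, (B,merge)→3480, (D,merge)→3720, (B,hash)→5520, (B,nl)→18060 …(+1); best=1200 via (B,nl_idx)
  {BE}: card=900; try (B,nl_idx)→2400, (E,hash)→3000, (B,merge)→4500, (E,merge)→4650, (B,hash)→5700, (B,nl)→45150 …(+1); best=2400 via (B,nl_idx)
  {AB}: card=7500; try (A,hash)→3800, (B,merge)→5000, (A,merge)→5100, (B,hash)→5800, (B,nl_idx)→9500, (B,nl)→60200 …(+1); best=3800 via (A,hash)
  {CE}: card=30000; try (E,hash)→3200, (C,merge)→5500, (E,merge)→5750, (C,hash)→7500, (C,nl)→60150, (E,nl)→60400; best=3200 via (E,hash)
  {BDE}: card=1800; try (D,hash)→4020, (E,hash)→4200, (E,merge)→9150, (D,merge)→12720, (D,nl)→56400, (E,nl)→91200; best=4020 via (D,hash)
  {ABD}: card=15000; try (A,hash)→5000, (A,merge)→9600, (D,hash)→12020, (D,merge)→109220, (A,nl)→121200, (D,nl)→453800; best=5000 via (A,hash)
  {ABE}: card=22500; try (A,hash)→6500, (E,hash)→13700, (A,merge)→14100, (E,merge)→110150, (A,nl)→182400, (E,nl)→1128800; best=6500 via (A,hash)
  {BCE}: card=180000; try (C,hash)→10500, (C,merge)→16300, (B,hash)→38600, (C,nl)→362400, (B,nl_idx)→453200, (B,merge)→486200 …(+1); best=10500 via (C,hash)
  {ABDE}: card=45000; try (A,hash)→9020, (E,hash)→22400, (A,merge)→27420, (D,hash)→29720, (E,merge)→231350, (A,nl)→364020 …(+3); best=9020 via (A,hash)
  {BCDE}: card=360000; try (C,hash)→13020, (C,merge)→29620, (D,hash)→191220, (C,nl)→724020, (D,merge)→3430920, (D,nl)→10810500; best=13020 via (C,hash)
  {ABCE}: card=4500000; try (C,hash)→36200, (A,hash)→193700, (C,merge)→370500, (A,merge)→3432300, (C,nl)→9006500, (A,nl)→36010500; best=36200 via (C,hash)
  {ABCDE}: card=9000000; try (C,hash)→61220, (A,hash)→376220, (C,merge)→778020, (D,hash)→4536920, (A,merge)→7214820, (C,nl)→18009020 …(+3); best=61220 via (C,hash)

cost=61220; order=E,B,D,A,C; methods=nl_idx,hash,hash,hash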